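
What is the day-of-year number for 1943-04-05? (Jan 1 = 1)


Date: April 5, 1943
Days in months 1 through 3: 90
Plus 5 days in April

Day of year: 95


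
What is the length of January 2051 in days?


January 2051

31 days


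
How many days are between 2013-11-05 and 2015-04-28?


From 2013-11-05 to 2015-04-28
2013-11-05: days before November = 31 + 28 + 31 + 30 + 31 + 30 + 31 + 31 + 30 + 31 = 304 (2013 is not a leap year); day of year = 304 + 5 = 309
2015-04-28: days before April = 31 + 28 + 31 = 90 (2015 is not a leap year); day of year = 90 + 28 = 118
Rest of 2013: 365 - 309 = 56
Full years 2014 (365): 365
Total = 56 + 365 + 118 = 539

539 days


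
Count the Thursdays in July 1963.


July 1963 has 31 days
Anchor: Jan 1, 1963. With p = 1963 - 1 = 1962: (p + p//4 - p//100 + p//400) mod 7 = (1962 + 490 - 19 + 4) mod 7 = 2437 mod 7 = 1 -> Tuesday (Mon=0 ... Sun=6)
Days before July (Jan-Jun): 181; July 1 index = (1 + 181) mod 7 = 0 -> Monday
First Thursday is July 4
Thursdays: 4, 11, 18, 25

4 Thursdays


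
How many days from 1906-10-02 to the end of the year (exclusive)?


Day of year: 275 of 365
Remaining = 365 - 275

90 days


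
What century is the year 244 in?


Century = (year - 1) // 100 + 1
= (244 - 1) // 100 + 1
= 243 // 100 + 1
= 2 + 1

3rd century


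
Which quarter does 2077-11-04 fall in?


Month: November (month 11)
Q1: Jan-Mar, Q2: Apr-Jun, Q3: Jul-Sep, Q4: Oct-Dec

Q4


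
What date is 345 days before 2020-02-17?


Start: 2020-02-17, subtract 345 days
Back 17 days from February 17 reaches January 31, 2020 -> 328 left
January 2020 has 31 days -> back to December 31, 2019 -> 297 left
December 2019 has 31 days -> back to November 30, 2019 -> 266 left
November 2019 has 30 days -> back to October 31, 2019 -> 236 left
October 2019 has 31 days -> back to September 30, 2019 -> 205 left
September 2019 has 30 days -> back to August 31, 2019 -> 175 left
August 2019 has 31 days -> back to July 31, 2019 -> 144 left
July 2019 has 31 days -> back to June 30, 2019 -> 113 left
June 2019 has 30 days -> back to May 31, 2019 -> 83 left
May 2019 has 31 days -> back to April 30, 2019 -> 52 left
April 2019 has 30 days -> back to March 31, 2019 -> 22 left
March 2019: 31 - 22 = 9 -> lands on March 9

Result: 2019-03-09


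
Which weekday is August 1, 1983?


Target: August 1, 1983
Anchor: Jan 1, 1983. With p = 1983 - 1 = 1982: (p + p//4 - p//100 + p//400) mod 7 = (1982 + 495 - 19 + 4) mod 7 = 2462 mod 7 = 5 -> Saturday (Mon=0 ... Sun=6)
Days before August (Jan-Jul): 212 days
Weekday index = (5 + 212) mod 7 = 0

Monday


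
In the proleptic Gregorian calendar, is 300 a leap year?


Gregorian leap year rule: divisible by 4, but not by 100, unless also by 400.
300 is divisible by 100 but not 400 -> not a leap year

No


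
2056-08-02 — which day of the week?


Date: August 2, 2056
Anchor: Jan 1, 2056. With p = 2056 - 1 = 2055: (p + p//4 - p//100 + p//400) mod 7 = (2055 + 513 - 20 + 5) mod 7 = 2553 mod 7 = 5 -> Saturday (Mon=0 ... Sun=6)
Days before August (Jan-Jul): 213; offset = 213 + 2 - 1 = 214
Weekday index = (5 + 214) mod 7 = 2

Day of the week: Wednesday


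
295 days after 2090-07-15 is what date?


Start: 2090-07-15, add 295 days
July 2090 has 31 days: 31 - 15 = 16 days to July 31 -> 279 left
August 2090 has 31 days -> 248 left
September 2090 has 30 days -> 218 left
October 2090 has 31 days -> 187 left
November 2090 has 30 days -> 157 left
December 2090 has 31 days -> 126 left
January 2091 has 31 days -> 95 left
February 2091 has 28 days -> 67 left
March 2091 has 31 days -> 36 left
April 2091 has 30 days -> 6 left
May 2091: 6 <= 31 -> lands on May 6

Result: 2091-05-06


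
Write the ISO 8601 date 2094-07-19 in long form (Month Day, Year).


ISO 2094-07-19 parses as year=2094, month=07, day=19
Month 7 -> July

July 19, 2094


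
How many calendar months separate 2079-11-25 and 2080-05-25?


From November 2079 to May 2080
1 year * 12 = 12 months, minus 6 months = 6

6 months


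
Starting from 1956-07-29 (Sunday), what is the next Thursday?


Current: Sunday
Target: Thursday
Days ahead: 4

Next Thursday: 1956-08-02


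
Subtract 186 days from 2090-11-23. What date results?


Start: 2090-11-23, subtract 186 days
Back 23 days from November 23 reaches October 31, 2090 -> 163 left
October 2090 has 31 days -> back to September 30, 2090 -> 132 left
September 2090 has 30 days -> back to August 31, 2090 -> 102 left
August 2090 has 31 days -> back to July 31, 2090 -> 71 left
July 2090 has 31 days -> back to June 30, 2090 -> 40 left
June 2090 has 30 days -> back to May 31, 2090 -> 10 left
May 2090: 31 - 10 = 21 -> lands on May 21

Result: 2090-05-21


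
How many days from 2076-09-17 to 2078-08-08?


From 2076-09-17 to 2078-08-08
2076-09-17: days before September = 31 + 29 + 31 + 30 + 31 + 30 + 31 + 31 = 244 (2076 is a leap year); day of year = 244 + 17 = 261
2078-08-08: days before August = 31 + 28 + 31 + 30 + 31 + 30 + 31 = 212 (2078 is not a leap year); day of year = 212 + 8 = 220
Rest of 2076: 366 - 261 = 105
Full years 2077 (365): 365
Total = 105 + 365 + 220 = 690

690 days


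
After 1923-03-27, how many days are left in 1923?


Day of year: 86 of 365
Remaining = 365 - 86

279 days


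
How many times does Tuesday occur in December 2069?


December 2069 has 31 days
Anchor: Jan 1, 2069. With p = 2069 - 1 = 2068: (p + p//4 - p//100 + p//400) mod 7 = (2068 + 517 - 20 + 5) mod 7 = 2570 mod 7 = 1 -> Tuesday (Mon=0 ... Sun=6)
Days before December (Jan-Nov): 334; December 1 index = (1 + 334) mod 7 = 6 -> Sunday
First Tuesday is December 3
Tuesdays: 3, 10, 17, 24, 31

5 Tuesdays


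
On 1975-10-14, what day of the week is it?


Date: October 14, 1975
Anchor: Jan 1, 1975. With p = 1975 - 1 = 1974: (p + p//4 - p//100 + p//400) mod 7 = (1974 + 493 - 19 + 4) mod 7 = 2452 mod 7 = 2 -> Wednesday (Mon=0 ... Sun=6)
Days before October (Jan-Sep): 273; offset = 273 + 14 - 1 = 286
Weekday index = (2 + 286) mod 7 = 1

Day of the week: Tuesday


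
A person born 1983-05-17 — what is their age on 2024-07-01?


Birth: 1983-05-17
Reference: 2024-07-01
Year difference: 2024 - 1983 = 41

41 years old


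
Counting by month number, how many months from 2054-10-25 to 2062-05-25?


From October 2054 to May 2062
8 years * 12 = 96 months, minus 5 months = 91

91 months


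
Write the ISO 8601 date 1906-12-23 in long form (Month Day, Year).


ISO 1906-12-23 parses as year=1906, month=12, day=23
Month 12 -> December

December 23, 1906


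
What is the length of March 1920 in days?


March 1920

31 days


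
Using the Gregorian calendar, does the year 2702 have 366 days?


Gregorian leap year rule: divisible by 4, but not by 100, unless also by 400.
2702 is not divisible by 4 -> not a leap year

No


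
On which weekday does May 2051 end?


May 2051 has 31 days
Anchor: Jan 1, 2051. With p = 2051 - 1 = 2050: (p + p//4 - p//100 + p//400) mod 7 = (2050 + 512 - 20 + 5) mod 7 = 2547 mod 7 = 6 -> Sunday (Mon=0 ... Sun=6)
Days before May (Jan-Apr): 120; May 1 index = (6 + 120) mod 7 = 0 -> Monday
Last day offset: 31 - 1 = 30 days
Weekday index = (0 + 30) mod 7 = 2

Wednesday, May 31


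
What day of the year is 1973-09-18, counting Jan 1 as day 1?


Date: September 18, 1973
Days in months 1 through 8: 243
Plus 18 days in September

Day of year: 261


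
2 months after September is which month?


September is month 9
9 + 2 = 11

November


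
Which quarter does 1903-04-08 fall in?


Month: April (month 4)
Q1: Jan-Mar, Q2: Apr-Jun, Q3: Jul-Sep, Q4: Oct-Dec

Q2


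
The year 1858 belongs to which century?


Century = (year - 1) // 100 + 1
= (1858 - 1) // 100 + 1
= 1857 // 100 + 1
= 18 + 1

19th century


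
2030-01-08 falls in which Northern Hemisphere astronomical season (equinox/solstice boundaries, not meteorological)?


Date: January 8
Astronomical Winter (approx.; exact equinox/solstice day varies by year): December 21 to March 19
January 8 falls within the Winter window

Winter


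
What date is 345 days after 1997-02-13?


Start: 1997-02-13, add 345 days
February 1997 has 28 days: 28 - 13 = 15 days to February 28 -> 330 left
March 1997 has 31 days -> 299 left
April 1997 has 30 days -> 269 left
May 1997 has 31 days -> 238 left
June 1997 has 30 days -> 208 left
July 1997 has 31 days -> 177 left
August 1997 has 31 days -> 146 left
September 1997 has 30 days -> 116 left
October 1997 has 31 days -> 85 left
November 1997 has 30 days -> 55 left
December 1997 has 31 days -> 24 left
January 1998: 24 <= 31 -> lands on January 24

Result: 1998-01-24


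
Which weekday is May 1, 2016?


Target: May 1, 2016
Anchor: Jan 1, 2016. With p = 2016 - 1 = 2015: (p + p//4 - p//100 + p//400) mod 7 = (2015 + 503 - 20 + 5) mod 7 = 2503 mod 7 = 4 -> Friday (Mon=0 ... Sun=6)
Days before May (Jan-Apr): 121 days
Weekday index = (4 + 121) mod 7 = 6

Sunday


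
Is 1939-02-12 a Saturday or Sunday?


Anchor: Jan 1, 1939. With p = 1939 - 1 = 1938: (p + p//4 - p//100 + p//400) mod 7 = (1938 + 484 - 19 + 4) mod 7 = 2407 mod 7 = 6 -> Sunday (Mon=0 ... Sun=6)
Day of year: 43; offset = 42
Weekday index = (6 + 42) mod 7 = 6 -> Sunday
Weekend days: Saturday, Sunday

Yes


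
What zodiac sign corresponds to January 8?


Date: January 8
Conventional tropical zodiac dates: Capricorn from December 22 onward; Aquarius starts January 20
January 8 falls within the Capricorn range

Capricorn


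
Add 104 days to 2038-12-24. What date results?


Start: 2038-12-24, add 104 days
December 2038 has 31 days: 31 - 24 = 7 days to December 31 -> 97 left
January 2039 has 31 days -> 66 left
February 2039 has 28 days -> 38 left
March 2039 has 31 days -> 7 left
April 2039: 7 <= 30 -> lands on April 7

Result: 2039-04-07


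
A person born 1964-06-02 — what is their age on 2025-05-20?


Birth: 1964-06-02
Reference: 2025-05-20
Year difference: 2025 - 1964 = 61
Birthday not yet reached in 2025, subtract 1

60 years old


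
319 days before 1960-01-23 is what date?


Start: 1960-01-23, subtract 319 days
Back 23 days from January 23 reaches December 31, 1959 -> 296 left
December 1959 has 31 days -> back to November 30, 1959 -> 265 left
November 1959 has 30 days -> back to October 31, 1959 -> 235 left
October 1959 has 31 days -> back to September 30, 1959 -> 204 left
September 1959 has 30 days -> back to August 31, 1959 -> 174 left
August 1959 has 31 days -> back to July 31, 1959 -> 143 left
July 1959 has 31 days -> back to June 30, 1959 -> 112 left
June 1959 has 30 days -> back to May 31, 1959 -> 82 left
May 1959 has 31 days -> back to April 30, 1959 -> 51 left
April 1959 has 30 days -> back to March 31, 1959 -> 21 left
March 1959: 31 - 21 = 10 -> lands on March 10

Result: 1959-03-10


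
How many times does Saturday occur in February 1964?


February 1964 has 29 days
Anchor: Jan 1, 1964. With p = 1964 - 1 = 1963: (p + p//4 - p//100 + p//400) mod 7 = (1963 + 490 - 19 + 4) mod 7 = 2438 mod 7 = 2 -> Wednesday (Mon=0 ... Sun=6)
Days before February (Jan): 31; February 1 index = (2 + 31) mod 7 = 5 -> Saturday
First Saturday is February 1
Saturdays: 1, 8, 15, 22, 29

5 Saturdays


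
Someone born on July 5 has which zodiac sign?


Date: July 5
Conventional tropical zodiac dates: Cancer from June 21 onward; Leo starts July 23
July 5 falls within the Cancer range

Cancer


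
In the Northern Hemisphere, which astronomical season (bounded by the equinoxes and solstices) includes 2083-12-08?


Date: December 8
Astronomical Autumn (approx.; exact equinox/solstice day varies by year): September 22 to December 20
December 8 falls within the Autumn window

Autumn


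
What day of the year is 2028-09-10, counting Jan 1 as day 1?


Date: September 10, 2028
Days in months 1 through 8: 244
Plus 10 days in September

Day of year: 254


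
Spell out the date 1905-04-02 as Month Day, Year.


ISO 1905-04-02 parses as year=1905, month=04, day=02
Month 4 -> April

April 2, 1905


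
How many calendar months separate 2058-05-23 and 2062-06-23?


From May 2058 to June 2062
4 years * 12 = 48 months, plus 1 month = 49

49 months


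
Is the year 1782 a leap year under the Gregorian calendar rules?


Gregorian leap year rule: divisible by 4, but not by 100, unless also by 400.
1782 is not divisible by 4 -> not a leap year

No


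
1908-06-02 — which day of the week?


Date: June 2, 1908
Anchor: Jan 1, 1908. With p = 1908 - 1 = 1907: (p + p//4 - p//100 + p//400) mod 7 = (1907 + 476 - 19 + 4) mod 7 = 2368 mod 7 = 2 -> Wednesday (Mon=0 ... Sun=6)
Days before June (Jan-May): 152; offset = 152 + 2 - 1 = 153
Weekday index = (2 + 153) mod 7 = 1

Day of the week: Tuesday


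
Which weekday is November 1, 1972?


Target: November 1, 1972
Anchor: Jan 1, 1972. With p = 1972 - 1 = 1971: (p + p//4 - p//100 + p//400) mod 7 = (1971 + 492 - 19 + 4) mod 7 = 2448 mod 7 = 5 -> Saturday (Mon=0 ... Sun=6)
Days before November (Jan-Oct): 305 days
Weekday index = (5 + 305) mod 7 = 2

Wednesday


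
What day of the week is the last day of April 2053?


April 2053 has 30 days
Anchor: Jan 1, 2053. With p = 2053 - 1 = 2052: (p + p//4 - p//100 + p//400) mod 7 = (2052 + 513 - 20 + 5) mod 7 = 2550 mod 7 = 2 -> Wednesday (Mon=0 ... Sun=6)
Days before April (Jan-Mar): 90; April 1 index = (2 + 90) mod 7 = 1 -> Tuesday
Last day offset: 30 - 1 = 29 days
Weekday index = (1 + 29) mod 7 = 2

Wednesday, April 30


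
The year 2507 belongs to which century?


Century = (year - 1) // 100 + 1
= (2507 - 1) // 100 + 1
= 2506 // 100 + 1
= 25 + 1

26th century


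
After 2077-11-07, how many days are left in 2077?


Day of year: 311 of 365
Remaining = 365 - 311

54 days


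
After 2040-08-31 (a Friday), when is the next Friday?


Current: Friday
Target: Friday
Days ahead: 7

Next Friday: 2040-09-07


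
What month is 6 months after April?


April is month 4
4 + 6 = 10

October


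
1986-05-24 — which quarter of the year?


Month: May (month 5)
Q1: Jan-Mar, Q2: Apr-Jun, Q3: Jul-Sep, Q4: Oct-Dec

Q2


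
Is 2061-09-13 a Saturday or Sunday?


Anchor: Jan 1, 2061. With p = 2061 - 1 = 2060: (p + p//4 - p//100 + p//400) mod 7 = (2060 + 515 - 20 + 5) mod 7 = 2560 mod 7 = 5 -> Saturday (Mon=0 ... Sun=6)
Day of year: 256; offset = 255
Weekday index = (5 + 255) mod 7 = 1 -> Tuesday
Weekend days: Saturday, Sunday

No


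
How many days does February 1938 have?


February 1938 (leap year: no)

28 days


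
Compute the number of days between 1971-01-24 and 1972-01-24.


From 1971-01-24 to 1972-01-24
1971-01-24: day of year = 24
1972-01-24: day of year = 24
Rest of 1971: 365 - 24 = 341
Total = 341 + 24 = 365

365 days


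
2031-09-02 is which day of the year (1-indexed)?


Date: September 2, 2031
Days in months 1 through 8: 243
Plus 2 days in September

Day of year: 245


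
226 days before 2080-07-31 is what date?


Start: 2080-07-31, subtract 226 days
Back 31 days from July 31 reaches June 30, 2080 -> 195 left
June 2080 has 30 days -> back to May 31, 2080 -> 165 left
May 2080 has 31 days -> back to April 30, 2080 -> 134 left
April 2080 has 30 days -> back to March 31, 2080 -> 104 left
March 2080 has 31 days -> back to February 29, 2080 -> 73 left
February 2080 has 29 days -> back to January 31, 2080 -> 44 left
January 2080 has 31 days -> back to December 31, 2079 -> 13 left
December 2079: 31 - 13 = 18 -> lands on December 18

Result: 2079-12-18


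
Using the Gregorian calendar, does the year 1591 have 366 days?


Gregorian leap year rule: divisible by 4, but not by 100, unless also by 400.
1591 is not divisible by 4 -> not a leap year

No


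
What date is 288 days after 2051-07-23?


Start: 2051-07-23, add 288 days
July 2051 has 31 days: 31 - 23 = 8 days to July 31 -> 280 left
August 2051 has 31 days -> 249 left
September 2051 has 30 days -> 219 left
October 2051 has 31 days -> 188 left
November 2051 has 30 days -> 158 left
December 2051 has 31 days -> 127 left
January 2052 has 31 days -> 96 left
February 2052 has 29 days -> 67 left
March 2052 has 31 days -> 36 left
April 2052 has 30 days -> 6 left
May 2052: 6 <= 31 -> lands on May 6

Result: 2052-05-06


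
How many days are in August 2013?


August 2013

31 days


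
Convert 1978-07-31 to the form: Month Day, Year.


ISO 1978-07-31 parses as year=1978, month=07, day=31
Month 7 -> July

July 31, 1978


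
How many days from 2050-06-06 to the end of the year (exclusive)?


Day of year: 157 of 365
Remaining = 365 - 157

208 days


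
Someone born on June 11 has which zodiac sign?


Date: June 11
Conventional tropical zodiac dates: Gemini from May 21 onward; Cancer starts June 21
June 11 falls within the Gemini range

Gemini


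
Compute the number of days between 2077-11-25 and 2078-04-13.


From 2077-11-25 to 2078-04-13
2077-11-25: days before November = 31 + 28 + 31 + 30 + 31 + 30 + 31 + 31 + 30 + 31 = 304 (2077 is not a leap year); day of year = 304 + 25 = 329
2078-04-13: days before April = 31 + 28 + 31 = 90 (2078 is not a leap year); day of year = 90 + 13 = 103
Rest of 2077: 365 - 329 = 36
Total = 36 + 103 = 139

139 days


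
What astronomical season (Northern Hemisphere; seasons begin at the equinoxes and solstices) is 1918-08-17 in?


Date: August 17
Astronomical Summer (approx.; exact equinox/solstice day varies by year): June 21 to September 21
August 17 falls within the Summer window

Summer


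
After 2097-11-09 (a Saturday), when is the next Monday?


Current: Saturday
Target: Monday
Days ahead: 2

Next Monday: 2097-11-11


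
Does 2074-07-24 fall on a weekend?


Anchor: Jan 1, 2074. With p = 2074 - 1 = 2073: (p + p//4 - p//100 + p//400) mod 7 = (2073 + 518 - 20 + 5) mod 7 = 2576 mod 7 = 0 -> Monday (Mon=0 ... Sun=6)
Day of year: 205; offset = 204
Weekday index = (0 + 204) mod 7 = 1 -> Tuesday
Weekend days: Saturday, Sunday

No


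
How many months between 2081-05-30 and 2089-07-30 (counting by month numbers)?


From May 2081 to July 2089
8 years * 12 = 96 months, plus 2 months = 98

98 months


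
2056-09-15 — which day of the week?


Date: September 15, 2056
Anchor: Jan 1, 2056. With p = 2056 - 1 = 2055: (p + p//4 - p//100 + p//400) mod 7 = (2055 + 513 - 20 + 5) mod 7 = 2553 mod 7 = 5 -> Saturday (Mon=0 ... Sun=6)
Days before September (Jan-Aug): 244; offset = 244 + 15 - 1 = 258
Weekday index = (5 + 258) mod 7 = 4

Day of the week: Friday


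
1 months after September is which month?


September is month 9
9 + 1 = 10

October


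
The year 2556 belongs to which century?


Century = (year - 1) // 100 + 1
= (2556 - 1) // 100 + 1
= 2555 // 100 + 1
= 25 + 1

26th century


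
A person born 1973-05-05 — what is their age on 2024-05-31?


Birth: 1973-05-05
Reference: 2024-05-31
Year difference: 2024 - 1973 = 51

51 years old


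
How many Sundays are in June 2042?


June 2042 has 30 days
Anchor: Jan 1, 2042. With p = 2042 - 1 = 2041: (p + p//4 - p//100 + p//400) mod 7 = (2041 + 510 - 20 + 5) mod 7 = 2536 mod 7 = 2 -> Wednesday (Mon=0 ... Sun=6)
Days before June (Jan-May): 151; June 1 index = (2 + 151) mod 7 = 6 -> Sunday
First Sunday is June 1
Sundays: 1, 8, 15, 22, 29

5 Sundays


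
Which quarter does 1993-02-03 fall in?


Month: February (month 2)
Q1: Jan-Mar, Q2: Apr-Jun, Q3: Jul-Sep, Q4: Oct-Dec

Q1


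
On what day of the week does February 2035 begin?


Target: February 1, 2035
Anchor: Jan 1, 2035. With p = 2035 - 1 = 2034: (p + p//4 - p//100 + p//400) mod 7 = (2034 + 508 - 20 + 5) mod 7 = 2527 mod 7 = 0 -> Monday (Mon=0 ... Sun=6)
Days before February (Jan): 31 days
Weekday index = (0 + 31) mod 7 = 3

Thursday


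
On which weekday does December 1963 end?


December 1963 has 31 days
Anchor: Jan 1, 1963. With p = 1963 - 1 = 1962: (p + p//4 - p//100 + p//400) mod 7 = (1962 + 490 - 19 + 4) mod 7 = 2437 mod 7 = 1 -> Tuesday (Mon=0 ... Sun=6)
Days before December (Jan-Nov): 334; December 1 index = (1 + 334) mod 7 = 6 -> Sunday
Last day offset: 31 - 1 = 30 days
Weekday index = (6 + 30) mod 7 = 1

Tuesday, December 31


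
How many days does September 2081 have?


September 2081

30 days


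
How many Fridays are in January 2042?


January 2042 has 31 days
Anchor: Jan 1, 2042. With p = 2042 - 1 = 2041: (p + p//4 - p//100 + p//400) mod 7 = (2041 + 510 - 20 + 5) mod 7 = 2536 mod 7 = 2 -> Wednesday (Mon=0 ... Sun=6)
January 1 is the anchor itself -> Wednesday
First Friday is January 3
Fridays: 3, 10, 17, 24, 31

5 Fridays


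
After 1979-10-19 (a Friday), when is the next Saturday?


Current: Friday
Target: Saturday
Days ahead: 1

Next Saturday: 1979-10-20


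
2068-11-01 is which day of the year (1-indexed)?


Date: November 1, 2068
Days in months 1 through 10: 305
Plus 1 days in November

Day of year: 306


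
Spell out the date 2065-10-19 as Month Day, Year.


ISO 2065-10-19 parses as year=2065, month=10, day=19
Month 10 -> October

October 19, 2065


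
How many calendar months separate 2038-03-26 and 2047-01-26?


From March 2038 to January 2047
9 years * 12 = 108 months, minus 2 months = 106

106 months


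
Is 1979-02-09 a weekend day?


Anchor: Jan 1, 1979. With p = 1979 - 1 = 1978: (p + p//4 - p//100 + p//400) mod 7 = (1978 + 494 - 19 + 4) mod 7 = 2457 mod 7 = 0 -> Monday (Mon=0 ... Sun=6)
Day of year: 40; offset = 39
Weekday index = (0 + 39) mod 7 = 4 -> Friday
Weekend days: Saturday, Sunday

No


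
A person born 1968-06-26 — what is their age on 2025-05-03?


Birth: 1968-06-26
Reference: 2025-05-03
Year difference: 2025 - 1968 = 57
Birthday not yet reached in 2025, subtract 1

56 years old


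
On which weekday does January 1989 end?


January 1989 has 31 days
Anchor: Jan 1, 1989. With p = 1989 - 1 = 1988: (p + p//4 - p//100 + p//400) mod 7 = (1988 + 497 - 19 + 4) mod 7 = 2470 mod 7 = 6 -> Sunday (Mon=0 ... Sun=6)
January 1 is the anchor itself -> Sunday
Last day offset: 31 - 1 = 30 days
Weekday index = (6 + 30) mod 7 = 1

Tuesday, January 31


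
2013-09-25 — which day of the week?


Date: September 25, 2013
Anchor: Jan 1, 2013. With p = 2013 - 1 = 2012: (p + p//4 - p//100 + p//400) mod 7 = (2012 + 503 - 20 + 5) mod 7 = 2500 mod 7 = 1 -> Tuesday (Mon=0 ... Sun=6)
Days before September (Jan-Aug): 243; offset = 243 + 25 - 1 = 267
Weekday index = (1 + 267) mod 7 = 2

Day of the week: Wednesday


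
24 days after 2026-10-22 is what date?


Start: 2026-10-22, add 24 days
October 2026 has 31 days: 31 - 22 = 9 days to October 31 -> 15 left
November 2026: 15 <= 30 -> lands on November 15

Result: 2026-11-15


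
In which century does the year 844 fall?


Century = (year - 1) // 100 + 1
= (844 - 1) // 100 + 1
= 843 // 100 + 1
= 8 + 1

9th century


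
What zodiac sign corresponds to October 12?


Date: October 12
Conventional tropical zodiac dates: Libra from September 23 onward; Scorpio starts October 23
October 12 falls within the Libra range

Libra


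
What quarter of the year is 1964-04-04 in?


Month: April (month 4)
Q1: Jan-Mar, Q2: Apr-Jun, Q3: Jul-Sep, Q4: Oct-Dec

Q2


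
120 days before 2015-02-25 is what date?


Start: 2015-02-25, subtract 120 days
Back 25 days from February 25 reaches January 31, 2015 -> 95 left
January 2015 has 31 days -> back to December 31, 2014 -> 64 left
December 2014 has 31 days -> back to November 30, 2014 -> 33 left
November 2014 has 30 days -> back to October 31, 2014 -> 3 left
October 2014: 31 - 3 = 28 -> lands on October 28

Result: 2014-10-28


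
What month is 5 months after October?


October is month 10
10 + 5 = 15; wrap: 15 - 12 = 3

March


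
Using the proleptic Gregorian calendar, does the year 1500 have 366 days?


Gregorian leap year rule: divisible by 4, but not by 100, unless also by 400.
1500 is divisible by 100 but not 400 -> not a leap year

No


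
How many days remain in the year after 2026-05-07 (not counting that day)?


Day of year: 127 of 365
Remaining = 365 - 127

238 days


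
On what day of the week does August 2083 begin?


Target: August 1, 2083
Anchor: Jan 1, 2083. With p = 2083 - 1 = 2082: (p + p//4 - p//100 + p//400) mod 7 = (2082 + 520 - 20 + 5) mod 7 = 2587 mod 7 = 4 -> Friday (Mon=0 ... Sun=6)
Days before August (Jan-Jul): 212 days
Weekday index = (4 + 212) mod 7 = 6

Sunday


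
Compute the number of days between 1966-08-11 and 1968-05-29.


From 1966-08-11 to 1968-05-29
1966-08-11: days before August = 31 + 28 + 31 + 30 + 31 + 30 + 31 = 212 (1966 is not a leap year); day of year = 212 + 11 = 223
1968-05-29: days before May = 31 + 29 + 31 + 30 = 121 (1968 is a leap year); day of year = 121 + 29 = 150
Rest of 1966: 365 - 223 = 142
Full years 1967 (365): 365
Total = 142 + 365 + 150 = 657

657 days


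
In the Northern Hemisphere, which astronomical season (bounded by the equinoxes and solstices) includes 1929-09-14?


Date: September 14
Astronomical Summer (approx.; exact equinox/solstice day varies by year): June 21 to September 21
September 14 falls within the Summer window

Summer


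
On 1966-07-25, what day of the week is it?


Date: July 25, 1966
Anchor: Jan 1, 1966. With p = 1966 - 1 = 1965: (p + p//4 - p//100 + p//400) mod 7 = (1965 + 491 - 19 + 4) mod 7 = 2441 mod 7 = 5 -> Saturday (Mon=0 ... Sun=6)
Days before July (Jan-Jun): 181; offset = 181 + 25 - 1 = 205
Weekday index = (5 + 205) mod 7 = 0

Day of the week: Monday


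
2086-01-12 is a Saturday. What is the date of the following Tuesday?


Current: Saturday
Target: Tuesday
Days ahead: 3

Next Tuesday: 2086-01-15


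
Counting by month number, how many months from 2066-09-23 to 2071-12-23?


From September 2066 to December 2071
5 years * 12 = 60 months, plus 3 months = 63

63 months


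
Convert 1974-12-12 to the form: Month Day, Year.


ISO 1974-12-12 parses as year=1974, month=12, day=12
Month 12 -> December

December 12, 1974


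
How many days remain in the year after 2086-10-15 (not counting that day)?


Day of year: 288 of 365
Remaining = 365 - 288

77 days


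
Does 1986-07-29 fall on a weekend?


Anchor: Jan 1, 1986. With p = 1986 - 1 = 1985: (p + p//4 - p//100 + p//400) mod 7 = (1985 + 496 - 19 + 4) mod 7 = 2466 mod 7 = 2 -> Wednesday (Mon=0 ... Sun=6)
Day of year: 210; offset = 209
Weekday index = (2 + 209) mod 7 = 1 -> Tuesday
Weekend days: Saturday, Sunday

No


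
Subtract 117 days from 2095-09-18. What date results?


Start: 2095-09-18, subtract 117 days
Back 18 days from September 18 reaches August 31, 2095 -> 99 left
August 2095 has 31 days -> back to July 31, 2095 -> 68 left
July 2095 has 31 days -> back to June 30, 2095 -> 37 left
June 2095 has 30 days -> back to May 31, 2095 -> 7 left
May 2095: 31 - 7 = 24 -> lands on May 24

Result: 2095-05-24


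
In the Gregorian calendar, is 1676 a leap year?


Gregorian leap year rule: divisible by 4, but not by 100, unless also by 400.
1676 is divisible by 4 but not 100 -> leap year

Yes


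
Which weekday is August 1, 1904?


Target: August 1, 1904
Anchor: Jan 1, 1904. With p = 1904 - 1 = 1903: (p + p//4 - p//100 + p//400) mod 7 = (1903 + 475 - 19 + 4) mod 7 = 2363 mod 7 = 4 -> Friday (Mon=0 ... Sun=6)
Days before August (Jan-Jul): 213 days
Weekday index = (4 + 213) mod 7 = 0

Monday


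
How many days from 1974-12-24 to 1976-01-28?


From 1974-12-24 to 1976-01-28
1974-12-24: days before December = 31 + 28 + 31 + 30 + 31 + 30 + 31 + 31 + 30 + 31 + 30 = 334 (1974 is not a leap year); day of year = 334 + 24 = 358
1976-01-28: day of year = 28
Rest of 1974: 365 - 358 = 7
Full years 1975 (365): 365
Total = 7 + 365 + 28 = 400

400 days


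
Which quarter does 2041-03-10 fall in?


Month: March (month 3)
Q1: Jan-Mar, Q2: Apr-Jun, Q3: Jul-Sep, Q4: Oct-Dec

Q1


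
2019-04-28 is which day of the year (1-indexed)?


Date: April 28, 2019
Days in months 1 through 3: 90
Plus 28 days in April

Day of year: 118


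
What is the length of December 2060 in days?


December 2060

31 days


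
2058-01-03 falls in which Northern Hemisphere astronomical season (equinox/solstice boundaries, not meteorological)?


Date: January 3
Astronomical Winter (approx.; exact equinox/solstice day varies by year): December 21 to March 19
January 3 falls within the Winter window

Winter


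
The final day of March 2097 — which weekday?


March 2097 has 31 days
Anchor: Jan 1, 2097. With p = 2097 - 1 = 2096: (p + p//4 - p//100 + p//400) mod 7 = (2096 + 524 - 20 + 5) mod 7 = 2605 mod 7 = 1 -> Tuesday (Mon=0 ... Sun=6)
Days before March (Jan-Feb): 59; March 1 index = (1 + 59) mod 7 = 4 -> Friday
Last day offset: 31 - 1 = 30 days
Weekday index = (4 + 30) mod 7 = 6

Sunday, March 31


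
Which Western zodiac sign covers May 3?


Date: May 3
Conventional tropical zodiac dates: Taurus from April 20 onward; Gemini starts May 21
May 3 falls within the Taurus range

Taurus


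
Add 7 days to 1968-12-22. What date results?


Start: 1968-12-22, add 7 days
December 1968 has 31 days; 22 + 7 = 29 stays within December

Result: 1968-12-29


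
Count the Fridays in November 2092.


November 2092 has 30 days
Anchor: Jan 1, 2092. With p = 2092 - 1 = 2091: (p + p//4 - p//100 + p//400) mod 7 = (2091 + 522 - 20 + 5) mod 7 = 2598 mod 7 = 1 -> Tuesday (Mon=0 ... Sun=6)
Days before November (Jan-Oct): 305; November 1 index = (1 + 305) mod 7 = 5 -> Saturday
First Friday is November 7
Fridays: 7, 14, 21, 28

4 Fridays


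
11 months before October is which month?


October is month 10
10 - 11 = -1; wrap: -1 + 12 = 11

November


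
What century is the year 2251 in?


Century = (year - 1) // 100 + 1
= (2251 - 1) // 100 + 1
= 2250 // 100 + 1
= 22 + 1

23rd century


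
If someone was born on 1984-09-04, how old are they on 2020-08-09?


Birth: 1984-09-04
Reference: 2020-08-09
Year difference: 2020 - 1984 = 36
Birthday not yet reached in 2020, subtract 1

35 years old


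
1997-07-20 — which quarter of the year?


Month: July (month 7)
Q1: Jan-Mar, Q2: Apr-Jun, Q3: Jul-Sep, Q4: Oct-Dec

Q3


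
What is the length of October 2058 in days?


October 2058

31 days


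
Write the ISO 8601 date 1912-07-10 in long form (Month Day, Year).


ISO 1912-07-10 parses as year=1912, month=07, day=10
Month 7 -> July

July 10, 1912


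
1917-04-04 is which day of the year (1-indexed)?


Date: April 4, 1917
Days in months 1 through 3: 90
Plus 4 days in April

Day of year: 94


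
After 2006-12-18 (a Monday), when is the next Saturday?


Current: Monday
Target: Saturday
Days ahead: 5

Next Saturday: 2006-12-23


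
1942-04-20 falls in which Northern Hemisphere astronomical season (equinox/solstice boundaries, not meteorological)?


Date: April 20
Astronomical Spring (approx.; exact equinox/solstice day varies by year): March 20 to June 20
April 20 falls within the Spring window

Spring


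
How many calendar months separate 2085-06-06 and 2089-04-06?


From June 2085 to April 2089
4 years * 12 = 48 months, minus 2 months = 46

46 months


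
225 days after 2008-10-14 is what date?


Start: 2008-10-14, add 225 days
October 2008 has 31 days: 31 - 14 = 17 days to October 31 -> 208 left
November 2008 has 30 days -> 178 left
December 2008 has 31 days -> 147 left
January 2009 has 31 days -> 116 left
February 2009 has 28 days -> 88 left
March 2009 has 31 days -> 57 left
April 2009 has 30 days -> 27 left
May 2009: 27 <= 31 -> lands on May 27

Result: 2009-05-27


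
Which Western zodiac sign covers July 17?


Date: July 17
Conventional tropical zodiac dates: Cancer from June 21 onward; Leo starts July 23
July 17 falls within the Cancer range

Cancer


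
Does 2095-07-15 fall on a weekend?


Anchor: Jan 1, 2095. With p = 2095 - 1 = 2094: (p + p//4 - p//100 + p//400) mod 7 = (2094 + 523 - 20 + 5) mod 7 = 2602 mod 7 = 5 -> Saturday (Mon=0 ... Sun=6)
Day of year: 196; offset = 195
Weekday index = (5 + 195) mod 7 = 4 -> Friday
Weekend days: Saturday, Sunday

No


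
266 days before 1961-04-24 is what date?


Start: 1961-04-24, subtract 266 days
Back 24 days from April 24 reaches March 31, 1961 -> 242 left
March 1961 has 31 days -> back to February 28, 1961 -> 211 left
February 1961 has 28 days -> back to January 31, 1961 -> 183 left
January 1961 has 31 days -> back to December 31, 1960 -> 152 left
December 1960 has 31 days -> back to November 30, 1960 -> 121 left
November 1960 has 30 days -> back to October 31, 1960 -> 91 left
October 1960 has 31 days -> back to September 30, 1960 -> 60 left
September 1960 has 30 days -> back to August 31, 1960 -> 30 left
August 1960: 31 - 30 = 1 -> lands on August 1

Result: 1960-08-01


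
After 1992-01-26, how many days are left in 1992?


Day of year: 26 of 366
Remaining = 366 - 26

340 days


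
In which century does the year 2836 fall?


Century = (year - 1) // 100 + 1
= (2836 - 1) // 100 + 1
= 2835 // 100 + 1
= 28 + 1

29th century


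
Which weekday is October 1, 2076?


Target: October 1, 2076
Anchor: Jan 1, 2076. With p = 2076 - 1 = 2075: (p + p//4 - p//100 + p//400) mod 7 = (2075 + 518 - 20 + 5) mod 7 = 2578 mod 7 = 2 -> Wednesday (Mon=0 ... Sun=6)
Days before October (Jan-Sep): 274 days
Weekday index = (2 + 274) mod 7 = 3

Thursday


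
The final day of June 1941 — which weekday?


June 1941 has 30 days
Anchor: Jan 1, 1941. With p = 1941 - 1 = 1940: (p + p//4 - p//100 + p//400) mod 7 = (1940 + 485 - 19 + 4) mod 7 = 2410 mod 7 = 2 -> Wednesday (Mon=0 ... Sun=6)
Days before June (Jan-May): 151; June 1 index = (2 + 151) mod 7 = 6 -> Sunday
Last day offset: 30 - 1 = 29 days
Weekday index = (6 + 29) mod 7 = 0

Monday, June 30


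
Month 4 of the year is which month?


Month 4 of 12

April


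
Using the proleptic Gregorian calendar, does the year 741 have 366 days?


Gregorian leap year rule: divisible by 4, but not by 100, unless also by 400.
741 is not divisible by 4 -> not a leap year

No


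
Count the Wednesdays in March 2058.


March 2058 has 31 days
Anchor: Jan 1, 2058. With p = 2058 - 1 = 2057: (p + p//4 - p//100 + p//400) mod 7 = (2057 + 514 - 20 + 5) mod 7 = 2556 mod 7 = 1 -> Tuesday (Mon=0 ... Sun=6)
Days before March (Jan-Feb): 59; March 1 index = (1 + 59) mod 7 = 4 -> Friday
First Wednesday is March 6
Wednesdays: 6, 13, 20, 27

4 Wednesdays


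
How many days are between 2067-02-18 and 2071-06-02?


From 2067-02-18 to 2071-06-02
2067-02-18: days before February = 31; day of year = 31 + 18 = 49
2071-06-02: days before June = 31 + 28 + 31 + 30 + 31 = 151 (2071 is not a leap year); day of year = 151 + 2 = 153
Rest of 2067: 365 - 49 = 316
Full years 2068 (366), 2069 (365), 2070 (365): 1096
Total = 316 + 1096 + 153 = 1565

1565 days


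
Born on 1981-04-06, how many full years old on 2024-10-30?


Birth: 1981-04-06
Reference: 2024-10-30
Year difference: 2024 - 1981 = 43

43 years old


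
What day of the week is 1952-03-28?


Date: March 28, 1952
Anchor: Jan 1, 1952. With p = 1952 - 1 = 1951: (p + p//4 - p//100 + p//400) mod 7 = (1951 + 487 - 19 + 4) mod 7 = 2423 mod 7 = 1 -> Tuesday (Mon=0 ... Sun=6)
Days before March (Jan-Feb): 60; offset = 60 + 28 - 1 = 87
Weekday index = (1 + 87) mod 7 = 4

Day of the week: Friday


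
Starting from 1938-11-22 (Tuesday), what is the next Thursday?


Current: Tuesday
Target: Thursday
Days ahead: 2

Next Thursday: 1938-11-24


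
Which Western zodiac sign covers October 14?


Date: October 14
Conventional tropical zodiac dates: Libra from September 23 onward; Scorpio starts October 23
October 14 falls within the Libra range

Libra


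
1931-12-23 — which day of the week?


Date: December 23, 1931
Anchor: Jan 1, 1931. With p = 1931 - 1 = 1930: (p + p//4 - p//100 + p//400) mod 7 = (1930 + 482 - 19 + 4) mod 7 = 2397 mod 7 = 3 -> Thursday (Mon=0 ... Sun=6)
Days before December (Jan-Nov): 334; offset = 334 + 23 - 1 = 356
Weekday index = (3 + 356) mod 7 = 2

Day of the week: Wednesday


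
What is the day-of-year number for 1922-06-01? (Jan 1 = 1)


Date: June 1, 1922
Days in months 1 through 5: 151
Plus 1 days in June

Day of year: 152


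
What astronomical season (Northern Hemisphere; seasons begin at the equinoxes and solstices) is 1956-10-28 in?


Date: October 28
Astronomical Autumn (approx.; exact equinox/solstice day varies by year): September 22 to December 20
October 28 falls within the Autumn window

Autumn


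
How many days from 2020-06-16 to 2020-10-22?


From 2020-06-16 to 2020-10-22
2020-06-16: days before June = 31 + 29 + 31 + 30 + 31 = 152 (2020 is a leap year); day of year = 152 + 16 = 168
2020-10-22: days before October = 31 + 29 + 31 + 30 + 31 + 30 + 31 + 31 + 30 = 274 (2020 is a leap year); day of year = 274 + 22 = 296
Same year: 296 - 168 = 128

128 days


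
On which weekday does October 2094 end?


October 2094 has 31 days
Anchor: Jan 1, 2094. With p = 2094 - 1 = 2093: (p + p//4 - p//100 + p//400) mod 7 = (2093 + 523 - 20 + 5) mod 7 = 2601 mod 7 = 4 -> Friday (Mon=0 ... Sun=6)
Days before October (Jan-Sep): 273; October 1 index = (4 + 273) mod 7 = 4 -> Friday
Last day offset: 31 - 1 = 30 days
Weekday index = (4 + 30) mod 7 = 6

Sunday, October 31


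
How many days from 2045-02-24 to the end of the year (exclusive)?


Day of year: 55 of 365
Remaining = 365 - 55

310 days


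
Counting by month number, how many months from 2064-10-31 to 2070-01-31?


From October 2064 to January 2070
6 years * 12 = 72 months, minus 9 months = 63

63 months


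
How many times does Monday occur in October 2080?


October 2080 has 31 days
Anchor: Jan 1, 2080. With p = 2080 - 1 = 2079: (p + p//4 - p//100 + p//400) mod 7 = (2079 + 519 - 20 + 5) mod 7 = 2583 mod 7 = 0 -> Monday (Mon=0 ... Sun=6)
Days before October (Jan-Sep): 274; October 1 index = (0 + 274) mod 7 = 1 -> Tuesday
First Monday is October 7
Mondays: 7, 14, 21, 28

4 Mondays


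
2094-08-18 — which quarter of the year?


Month: August (month 8)
Q1: Jan-Mar, Q2: Apr-Jun, Q3: Jul-Sep, Q4: Oct-Dec

Q3


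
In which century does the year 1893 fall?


Century = (year - 1) // 100 + 1
= (1893 - 1) // 100 + 1
= 1892 // 100 + 1
= 18 + 1

19th century


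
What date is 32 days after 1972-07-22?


Start: 1972-07-22, add 32 days
July 1972 has 31 days: 31 - 22 = 9 days to July 31 -> 23 left
August 1972: 23 <= 31 -> lands on August 23

Result: 1972-08-23


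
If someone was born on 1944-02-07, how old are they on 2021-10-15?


Birth: 1944-02-07
Reference: 2021-10-15
Year difference: 2021 - 1944 = 77

77 years old


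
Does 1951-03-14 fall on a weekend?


Anchor: Jan 1, 1951. With p = 1951 - 1 = 1950: (p + p//4 - p//100 + p//400) mod 7 = (1950 + 487 - 19 + 4) mod 7 = 2422 mod 7 = 0 -> Monday (Mon=0 ... Sun=6)
Day of year: 73; offset = 72
Weekday index = (0 + 72) mod 7 = 2 -> Wednesday
Weekend days: Saturday, Sunday

No


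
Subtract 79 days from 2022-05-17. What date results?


Start: 2022-05-17, subtract 79 days
Back 17 days from May 17 reaches April 30, 2022 -> 62 left
April 2022 has 30 days -> back to March 31, 2022 -> 32 left
March 2022 has 31 days -> back to February 28, 2022 -> 1 left
February 2022: 28 - 1 = 27 -> lands on February 27

Result: 2022-02-27


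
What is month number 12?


Month 12 of 12

December


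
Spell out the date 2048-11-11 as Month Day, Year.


ISO 2048-11-11 parses as year=2048, month=11, day=11
Month 11 -> November

November 11, 2048


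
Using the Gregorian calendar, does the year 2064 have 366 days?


Gregorian leap year rule: divisible by 4, but not by 100, unless also by 400.
2064 is divisible by 4 but not 100 -> leap year

Yes


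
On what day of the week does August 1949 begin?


Target: August 1, 1949
Anchor: Jan 1, 1949. With p = 1949 - 1 = 1948: (p + p//4 - p//100 + p//400) mod 7 = (1948 + 487 - 19 + 4) mod 7 = 2420 mod 7 = 5 -> Saturday (Mon=0 ... Sun=6)
Days before August (Jan-Jul): 212 days
Weekday index = (5 + 212) mod 7 = 0

Monday
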